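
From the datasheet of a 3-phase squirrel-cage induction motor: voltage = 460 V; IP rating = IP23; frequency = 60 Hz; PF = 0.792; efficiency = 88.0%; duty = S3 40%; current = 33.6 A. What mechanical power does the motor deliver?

P_in = √3·V·I·cosφ = 1.732 × 460 × 33.6 × 0.792 = 21202 W
P_out = η·P_in = 0.88 × 21202 = 18658 W

18.7 kW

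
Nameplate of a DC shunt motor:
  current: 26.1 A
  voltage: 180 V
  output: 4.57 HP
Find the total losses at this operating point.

P_in = V·I = 180×26.1 = 4698 W
P_out = 4.57×746 = 3409 W
Losses = P_in − P_out = 4698 − 3409 = 1289 W

1.29 kW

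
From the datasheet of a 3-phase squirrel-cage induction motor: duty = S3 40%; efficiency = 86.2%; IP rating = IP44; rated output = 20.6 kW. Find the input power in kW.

P_out = 20600 W
P_in = P_out/η = 20600/0.862 = 23898 W = 23.9 kW

23.9 kW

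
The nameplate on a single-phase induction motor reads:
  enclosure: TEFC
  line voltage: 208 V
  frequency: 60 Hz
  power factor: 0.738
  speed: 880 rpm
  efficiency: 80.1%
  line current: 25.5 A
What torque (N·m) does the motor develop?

34 N·m

P_in = V·I·cosφ = 208 × 25.5 × 0.738 = 3914 W
P_out = η·P_in = 0.801 × 3914 = 3135 W
n = 880 rpm
ω = 2π×880/60 = 92.15 rad/s
τ = P_out/ω = 3135/92.15 = 34 N·m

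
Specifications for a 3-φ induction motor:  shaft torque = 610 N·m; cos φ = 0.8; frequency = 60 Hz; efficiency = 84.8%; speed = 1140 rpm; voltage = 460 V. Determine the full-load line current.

135 A

ω = 2π×1140/60 = 119.4 rad/s; P_out = τω = 610 × 119.4 = 72834 W
P_in = P_out / η = 72834 / 0.848 = 85889 W
I_L = P_in / (√3·V_L·cosφ) = 85889 / (1.732 × 460 × 0.8) = 135 A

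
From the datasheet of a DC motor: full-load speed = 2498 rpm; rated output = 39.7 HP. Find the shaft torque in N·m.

P_out = 39.7 × 746 = 29616 W
ω = 2π × 2498/60 = 261.6 rad/s
τ = P_out/ω = 29616/261.6 = 113 N·m

113 N·m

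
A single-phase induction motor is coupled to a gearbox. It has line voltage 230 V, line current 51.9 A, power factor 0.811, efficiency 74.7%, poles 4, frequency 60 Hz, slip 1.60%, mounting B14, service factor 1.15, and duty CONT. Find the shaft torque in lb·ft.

28.8 lb·ft

P_in = V·I·cosφ = 230 × 51.9 × 0.811 = 9681 W
P_out = η·P_in = 0.747 × 9681 = 7232 W
n_s = 120×60/4 = 1800 rpm; n = 1800×(1−0.016) = 1771 rpm
ω = 2π×1771/60 = 185.5 rad/s
τ = P_out/ω = 7232/185.5 = 38.99 N·m
In lb·ft: 38.99/1.356 = 28.8 lb·ft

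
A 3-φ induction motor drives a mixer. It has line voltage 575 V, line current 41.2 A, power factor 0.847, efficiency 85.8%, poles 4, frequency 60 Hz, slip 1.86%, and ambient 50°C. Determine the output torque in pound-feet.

119 lb·ft

P_in = √3·V·I·cosφ = 1.732 × 575 × 41.2 × 0.847 = 34753 W
P_out = η·P_in = 0.858 × 34753 = 29818 W
n_s = 120×60/4 = 1800 rpm; n = 1800×(1−0.0186) = 1767 rpm
ω = 2π×1767/60 = 185 rad/s
τ = P_out/ω = 29818/185 = 161.2 N·m
In lb·ft: 161.2/1.356 = 119 lb·ft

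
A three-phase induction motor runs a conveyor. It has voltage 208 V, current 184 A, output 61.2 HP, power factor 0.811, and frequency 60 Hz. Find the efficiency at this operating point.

P_out = 61.2 × 746 = 45655 W
P_in = √3·V_L·I_L·cosφ = 1.732 × 208 × 184 × 0.811 = 53759 W
η = P_out / P_in = 45655 / 53759 = 0.849 = 84.9%

84.9 %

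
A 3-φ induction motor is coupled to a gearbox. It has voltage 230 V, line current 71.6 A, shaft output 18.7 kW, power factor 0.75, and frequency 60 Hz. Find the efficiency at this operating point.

87.4 %

P_out = 18.7 kW = 18700 W
P_in = √3·V_L·I_L·cosφ = 1.732 × 230 × 71.6 × 0.75 = 21392 W
η = P_out / P_in = 18700 / 21392 = 0.874 = 87.4%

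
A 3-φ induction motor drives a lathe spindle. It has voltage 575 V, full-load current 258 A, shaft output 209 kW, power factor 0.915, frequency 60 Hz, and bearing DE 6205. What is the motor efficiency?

88.9 %

P_out = 209 kW = 209000 W
P_in = √3·V_L·I_L·cosφ = 1.732 × 575 × 258 × 0.915 = 235102 W
η = P_out / P_in = 209000 / 235102 = 0.889 = 88.9%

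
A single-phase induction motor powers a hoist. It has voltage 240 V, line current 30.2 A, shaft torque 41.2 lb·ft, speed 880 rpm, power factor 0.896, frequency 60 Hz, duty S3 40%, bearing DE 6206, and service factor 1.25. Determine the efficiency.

τ = 41.2 lb·ft × 1.356 = 55.87 N·m
ω = 2π × 880/60 = 92.15 rad/s; P_out = τω = 55.87 × 92.15 = 5148 W
P_in = V·I·cosφ = 240 × 30.2 × 0.896 = 6494 W
η = P_out / P_in = 5148 / 6494 = 0.793 = 79.3%

79.3 %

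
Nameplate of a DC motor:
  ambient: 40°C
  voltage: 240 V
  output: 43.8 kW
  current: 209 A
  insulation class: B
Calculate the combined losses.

6360 W

P_in = V·I = 240×209 = 50160 W
P_out = 43800 W
Losses = P_in − P_out = 50160 − 43800 = 6360 W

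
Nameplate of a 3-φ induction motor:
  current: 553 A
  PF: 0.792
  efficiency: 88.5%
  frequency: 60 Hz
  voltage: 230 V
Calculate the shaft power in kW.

154 kW

P_in = √3·V·I·cosφ = 1.732 × 230 × 553 × 0.792 = 174472 W
P_out = η·P_in = 0.885 × 174472 = 154408 W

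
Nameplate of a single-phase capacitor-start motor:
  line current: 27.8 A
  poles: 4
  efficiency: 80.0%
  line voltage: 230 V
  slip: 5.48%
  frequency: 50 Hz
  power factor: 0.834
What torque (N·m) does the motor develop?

28.7 N·m

P_in = V·I·cosφ = 230 × 27.8 × 0.834 = 5333 W
P_out = η·P_in = 0.8 × 5333 = 4266 W
n_s = 120×50/4 = 1500 rpm; n = 1500×(1−0.0548) = 1418 rpm
ω = 2π×1418/60 = 148.5 rad/s
τ = P_out/ω = 4266/148.5 = 28.7 N·m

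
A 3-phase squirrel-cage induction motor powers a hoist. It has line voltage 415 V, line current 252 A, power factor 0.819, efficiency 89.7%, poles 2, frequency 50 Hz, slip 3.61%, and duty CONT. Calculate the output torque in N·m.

P_in = √3·V·I·cosφ = 1.732 × 415 × 252 × 0.819 = 148348 W
P_out = η·P_in = 0.897 × 148348 = 133068 W
n_s = 120×50/2 = 3000 rpm; n = 3000×(1−0.0361) = 2892 rpm
ω = 2π×2892/60 = 302.8 rad/s
τ = P_out/ω = 133068/302.8 = 439 N·m

439 N·m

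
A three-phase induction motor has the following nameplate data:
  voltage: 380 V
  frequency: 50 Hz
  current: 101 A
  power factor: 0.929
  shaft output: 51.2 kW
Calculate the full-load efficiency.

P_out = 51.2 kW = 51200 W
P_in = √3·V_L·I_L·cosφ = 1.732 × 380 × 101 × 0.929 = 61754 W
η = P_out / P_in = 51200 / 61754 = 0.829 = 82.9%

82.9 %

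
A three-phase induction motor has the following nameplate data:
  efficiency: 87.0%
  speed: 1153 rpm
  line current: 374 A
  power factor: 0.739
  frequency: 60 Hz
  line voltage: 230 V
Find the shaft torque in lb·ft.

P_in = √3·V·I·cosφ = 1.732 × 230 × 374 × 0.739 = 110101 W
P_out = η·P_in = 0.87 × 110101 = 95788 W
n = 1153 rpm
ω = 2π×1153/60 = 120.7 rad/s
τ = P_out/ω = 95788/120.7 = 793.6 N·m
In lb·ft: 793.6/1.356 = 585 lb·ft

585 lb·ft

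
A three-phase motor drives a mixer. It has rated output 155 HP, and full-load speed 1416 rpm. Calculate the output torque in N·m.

P_out = 155 × 746 = 115630 W
ω = 2π × 1416/60 = 148.3 rad/s
τ = P_out/ω = 115630/148.3 = 780 N·m

780 N·m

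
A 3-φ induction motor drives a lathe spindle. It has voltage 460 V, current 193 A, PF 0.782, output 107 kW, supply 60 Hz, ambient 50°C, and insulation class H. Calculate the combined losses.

P_in = √3·V·I·cosφ = 1.732×460×193×0.782 = 120246 W
P_out = 107000 W
Losses = P_in − P_out = 120246 − 107000 = 13246 W

13200 W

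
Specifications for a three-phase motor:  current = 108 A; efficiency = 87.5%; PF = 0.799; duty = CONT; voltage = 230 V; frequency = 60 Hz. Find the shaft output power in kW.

P_in = √3·V·I·cosφ = 1.732 × 230 × 108 × 0.799 = 34375 W
P_out = η·P_in = 0.875 × 34375 = 30078 W

30.1 kW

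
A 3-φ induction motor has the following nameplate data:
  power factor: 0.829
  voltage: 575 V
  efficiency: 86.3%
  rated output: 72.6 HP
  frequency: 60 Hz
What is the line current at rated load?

76 A

P_out = 72.6 × 746 = 54160 W
P_in = P_out / η = 54160 / 0.863 = 62758 W
I_L = P_in / (√3·V_L·cosφ) = 62758 / (1.732 × 575 × 0.829) = 76 A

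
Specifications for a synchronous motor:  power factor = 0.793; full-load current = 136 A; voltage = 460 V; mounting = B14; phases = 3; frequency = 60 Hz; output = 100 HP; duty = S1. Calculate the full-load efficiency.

P_out = 100 × 746 = 74600 W
P_in = √3·V_L·I_L·cosφ = 1.732 × 460 × 136 × 0.793 = 85925 W
η = P_out / P_in = 74600 / 85925 = 0.868 = 86.8%

86.8 %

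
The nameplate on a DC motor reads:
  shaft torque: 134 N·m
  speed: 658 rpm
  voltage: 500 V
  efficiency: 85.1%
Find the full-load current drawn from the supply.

ω = 2π×658/60 = 68.91 rad/s; P_out = τω = 134 × 68.91 = 9234 W
P_in = P_out / η = 9234 / 0.851 = 10851 W
I = P_in / V = 10851 / 500 = 21.7 A

21.7 A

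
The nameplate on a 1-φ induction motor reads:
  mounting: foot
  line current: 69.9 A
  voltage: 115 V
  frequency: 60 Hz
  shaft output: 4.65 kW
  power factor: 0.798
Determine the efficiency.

72.5 %

P_out = 4.65 kW = 4650 W
P_in = V·I·cosφ = 115 × 69.9 × 0.798 = 6415 W
η = P_out / P_in = 4650 / 6415 = 0.725 = 72.5%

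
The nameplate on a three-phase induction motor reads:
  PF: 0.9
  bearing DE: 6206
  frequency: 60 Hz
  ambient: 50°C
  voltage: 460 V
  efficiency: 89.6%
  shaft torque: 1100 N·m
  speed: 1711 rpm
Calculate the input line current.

ω = 2π×1711/60 = 179.2 rad/s; P_out = τω = 1100 × 179.2 = 197120 W
P_in = P_out / η = 197120 / 0.896 = 220000 W
I_L = P_in / (√3·V_L·cosφ) = 220000 / (1.732 × 460 × 0.9) = 307 A

307 A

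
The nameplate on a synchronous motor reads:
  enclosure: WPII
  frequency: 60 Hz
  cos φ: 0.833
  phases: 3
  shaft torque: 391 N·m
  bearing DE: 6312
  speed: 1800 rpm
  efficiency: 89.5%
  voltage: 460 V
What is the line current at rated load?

ω = 2π×1800/60 = 188.5 rad/s; P_out = τω = 391 × 188.5 = 73704 W
P_in = P_out / η = 73704 / 0.895 = 82351 W
I_L = P_in / (√3·V_L·cosφ) = 82351 / (1.732 × 460 × 0.833) = 124 A

124 A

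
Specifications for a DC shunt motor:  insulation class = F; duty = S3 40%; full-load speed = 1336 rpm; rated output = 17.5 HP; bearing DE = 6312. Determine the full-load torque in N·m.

93.3 N·m

P_out = 17.5 × 746 = 13055 W
ω = 2π × 1336/60 = 139.9 rad/s
τ = P_out/ω = 13055/139.9 = 93.3 N·m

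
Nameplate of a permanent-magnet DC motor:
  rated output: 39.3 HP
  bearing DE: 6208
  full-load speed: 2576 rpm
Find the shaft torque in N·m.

109 N·m

P_out = 39.3 × 746 = 29318 W
ω = 2π × 2576/60 = 269.8 rad/s
τ = P_out/ω = 29318/269.8 = 109 N·m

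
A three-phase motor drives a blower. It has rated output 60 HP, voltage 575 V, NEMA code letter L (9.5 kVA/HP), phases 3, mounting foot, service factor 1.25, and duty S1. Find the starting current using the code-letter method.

572 A

S_LR = 9.5 × 60 = 570 kVA
I_LR = S_LR/(√3·V_L) = 570000/(1.732×575) = 572 A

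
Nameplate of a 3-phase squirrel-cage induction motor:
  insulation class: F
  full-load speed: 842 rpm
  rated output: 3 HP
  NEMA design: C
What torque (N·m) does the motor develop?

25.4 N·m

P_out = 3 × 746 = 2238 W
ω = 2π × 842/60 = 88.17 rad/s
τ = P_out/ω = 2238/88.17 = 25.4 N·m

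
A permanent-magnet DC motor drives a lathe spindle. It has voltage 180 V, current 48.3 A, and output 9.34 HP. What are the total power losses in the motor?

P_in = V·I = 180×48.3 = 8694 W
P_out = 9.34×746 = 6968 W
Losses = P_in − P_out = 8694 − 6968 = 1726 W

1730 W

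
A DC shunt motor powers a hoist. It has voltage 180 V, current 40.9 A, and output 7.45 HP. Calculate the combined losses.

1800 W

P_in = V·I = 180×40.9 = 7362 W
P_out = 7.45×746 = 5558 W
Losses = P_in − P_out = 7362 − 5558 = 1804 W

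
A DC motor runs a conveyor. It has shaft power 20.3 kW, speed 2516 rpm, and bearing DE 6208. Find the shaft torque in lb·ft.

56.8 lb·ft

ω = 2π × 2516/60 = 263.5 rad/s
τ = P/ω = 20300/263.5 = 77.04 N·m
In lb·ft: 77.04/1.356 = 56.8 lb·ft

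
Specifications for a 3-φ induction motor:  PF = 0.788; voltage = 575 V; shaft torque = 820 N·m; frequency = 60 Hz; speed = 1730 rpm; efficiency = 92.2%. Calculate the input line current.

205 A

ω = 2π×1730/60 = 181.2 rad/s; P_out = τω = 820 × 181.2 = 148584 W
P_in = P_out / η = 148584 / 0.922 = 161154 W
I_L = P_in / (√3·V_L·cosφ) = 161154 / (1.732 × 575 × 0.788) = 205 A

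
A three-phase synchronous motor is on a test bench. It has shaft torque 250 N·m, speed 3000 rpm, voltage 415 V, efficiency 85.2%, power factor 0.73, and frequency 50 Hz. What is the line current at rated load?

176 A

ω = 2π×3000/60 = 314.2 rad/s; P_out = τω = 250 × 314.2 = 78550 W
P_in = P_out / η = 78550 / 0.852 = 92195 W
I_L = P_in / (√3·V_L·cosφ) = 92195 / (1.732 × 415 × 0.73) = 176 A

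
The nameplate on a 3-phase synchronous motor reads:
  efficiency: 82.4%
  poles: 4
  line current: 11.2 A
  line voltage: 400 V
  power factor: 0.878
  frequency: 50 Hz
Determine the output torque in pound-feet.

26.4 lb·ft

P_in = √3·V·I·cosφ = 1.732 × 400 × 11.2 × 0.878 = 6813 W
P_out = η·P_in = 0.824 × 6813 = 5614 W
n = n_s = 120×50/4 = 1500 rpm (synchronous)
ω = 2π×1500/60 = 157.1 rad/s
τ = P_out/ω = 5614/157.1 = 35.74 N·m
In lb·ft: 35.74/1.356 = 26.4 lb·ft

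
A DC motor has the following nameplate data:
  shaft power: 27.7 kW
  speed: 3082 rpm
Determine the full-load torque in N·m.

ω = 2π × 3082/60 = 322.7 rad/s
τ = P/ω = 27700/322.7 = 85.8 N·m

85.8 N·m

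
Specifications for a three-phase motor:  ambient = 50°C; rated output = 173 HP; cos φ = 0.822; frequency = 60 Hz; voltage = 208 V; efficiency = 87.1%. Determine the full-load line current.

P_out = 173 × 746 = 129058 W
P_in = P_out / η = 129058 / 0.871 = 148172 W
I_L = P_in / (√3·V_L·cosφ) = 148172 / (1.732 × 208 × 0.822) = 500 A

500 A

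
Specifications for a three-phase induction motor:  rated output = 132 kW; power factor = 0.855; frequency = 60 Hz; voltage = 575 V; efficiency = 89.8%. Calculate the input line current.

P_out = 132 kW = 132000 W
P_in = P_out / η = 132000 / 0.898 = 146993 W
I_L = P_in / (√3·V_L·cosφ) = 146993 / (1.732 × 575 × 0.855) = 173 A

173 A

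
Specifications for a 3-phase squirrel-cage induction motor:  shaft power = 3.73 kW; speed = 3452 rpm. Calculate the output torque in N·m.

10.3 N·m

ω = 2π × 3452/60 = 361.5 rad/s
τ = P/ω = 3730/361.5 = 10.3 N·m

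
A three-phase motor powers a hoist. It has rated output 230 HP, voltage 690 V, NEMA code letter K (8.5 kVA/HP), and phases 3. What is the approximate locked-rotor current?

1640 A

S_LR = 8.5 × 230 = 1955 kVA
I_LR = S_LR/(√3·V_L) = 1955000/(1.732×690) = 1640 A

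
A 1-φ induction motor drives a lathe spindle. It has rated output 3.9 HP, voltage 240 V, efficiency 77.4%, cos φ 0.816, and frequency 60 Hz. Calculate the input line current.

19.2 A

P_out = 3.9 × 746 = 2909 W
P_in = P_out / η = 2909 / 0.774 = 3758 W
I = P_in / (V·cosφ) = 3758 / (240 × 0.816) = 19.2 A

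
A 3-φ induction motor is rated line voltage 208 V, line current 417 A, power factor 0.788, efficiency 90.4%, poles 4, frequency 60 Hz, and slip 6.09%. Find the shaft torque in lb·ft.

446 lb·ft

P_in = √3·V·I·cosφ = 1.732 × 208 × 417 × 0.788 = 118379 W
P_out = η·P_in = 0.904 × 118379 = 107015 W
n_s = 120×60/4 = 1800 rpm; n = 1800×(1−0.0609) = 1690 rpm
ω = 2π×1690/60 = 177 rad/s
τ = P_out/ω = 107015/177 = 604.6 N·m
In lb·ft: 604.6/1.356 = 446 lb·ft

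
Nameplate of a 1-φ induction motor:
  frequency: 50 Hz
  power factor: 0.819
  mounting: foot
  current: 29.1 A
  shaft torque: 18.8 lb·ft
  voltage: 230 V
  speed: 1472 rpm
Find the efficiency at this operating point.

71.7 %

τ = 18.8 lb·ft × 1.356 = 25.49 N·m
ω = 2π × 1472/60 = 154.1 rad/s; P_out = τω = 25.49 × 154.1 = 3928 W
P_in = V·I·cosφ = 230 × 29.1 × 0.819 = 5482 W
η = P_out / P_in = 3928 / 5482 = 0.717 = 71.7%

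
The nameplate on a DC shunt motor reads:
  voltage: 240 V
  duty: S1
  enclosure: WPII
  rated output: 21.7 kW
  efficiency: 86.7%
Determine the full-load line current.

104 A

P_out = 21.7 kW = 21700 W
P_in = P_out / η = 21700 / 0.867 = 25029 W
I = P_in / V = 25029 / 240 = 104 A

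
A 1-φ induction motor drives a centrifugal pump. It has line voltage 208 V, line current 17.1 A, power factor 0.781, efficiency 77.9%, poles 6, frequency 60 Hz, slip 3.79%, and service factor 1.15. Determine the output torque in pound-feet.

P_in = V·I·cosφ = 208 × 17.1 × 0.781 = 2778 W
P_out = η·P_in = 0.779 × 2778 = 2164 W
n_s = 120×60/6 = 1200 rpm; n = 1200×(1−0.0379) = 1155 rpm
ω = 2π×1155/60 = 121 rad/s
τ = P_out/ω = 2164/121 = 17.88 N·m
In lb·ft: 17.88/1.356 = 13.2 lb·ft

13.2 lb·ft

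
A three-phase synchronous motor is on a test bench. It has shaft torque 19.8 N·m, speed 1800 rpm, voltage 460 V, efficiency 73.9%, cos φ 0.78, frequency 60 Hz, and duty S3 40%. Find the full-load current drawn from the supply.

8.13 A

ω = 2π×1800/60 = 188.5 rad/s; P_out = τω = 19.8 × 188.5 = 3732 W
P_in = P_out / η = 3732 / 0.739 = 5050 W
I_L = P_in / (√3·V_L·cosφ) = 5050 / (1.732 × 460 × 0.78) = 8.13 A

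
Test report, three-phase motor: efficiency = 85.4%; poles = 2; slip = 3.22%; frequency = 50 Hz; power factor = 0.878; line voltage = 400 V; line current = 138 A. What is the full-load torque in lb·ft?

P_in = √3·V·I·cosφ = 1.732 × 400 × 138 × 0.878 = 83942 W
P_out = η·P_in = 0.854 × 83942 = 71686 W
n_s = 120×50/2 = 3000 rpm; n = 3000×(1−0.0322) = 2903 rpm
ω = 2π×2903/60 = 304 rad/s
τ = P_out/ω = 71686/304 = 235.8 N·m
In lb·ft: 235.8/1.356 = 174 lb·ft

174 lb·ft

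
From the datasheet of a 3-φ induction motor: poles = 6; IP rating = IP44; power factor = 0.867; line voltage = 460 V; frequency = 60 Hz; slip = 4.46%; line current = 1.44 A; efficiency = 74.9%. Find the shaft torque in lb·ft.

P_in = √3·V·I·cosφ = 1.732 × 460 × 1.44 × 0.867 = 995 W
P_out = η·P_in = 0.749 × 995 = 745 W
n_s = 120×60/6 = 1200 rpm; n = 1200×(1−0.0446) = 1146 rpm
ω = 2π×1146/60 = 120 rad/s
τ = P_out/ω = 745/120 = 6.208 N·m
In lb·ft: 6.208/1.356 = 4.58 lb·ft

4.58 lb·ft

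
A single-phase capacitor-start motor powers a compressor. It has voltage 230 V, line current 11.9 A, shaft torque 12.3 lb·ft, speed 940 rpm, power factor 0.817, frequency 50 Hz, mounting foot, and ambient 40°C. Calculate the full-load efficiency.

τ = 12.3 lb·ft × 1.356 = 16.68 N·m
ω = 2π × 940/60 = 98.44 rad/s; P_out = τω = 16.68 × 98.44 = 1642 W
P_in = V·I·cosφ = 230 × 11.9 × 0.817 = 2236 W
η = P_out / P_in = 1642 / 2236 = 0.734 = 73.4%

73.4 %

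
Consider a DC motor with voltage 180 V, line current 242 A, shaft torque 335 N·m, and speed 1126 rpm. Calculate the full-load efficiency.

ω = 2π × 1126/60 = 117.9 rad/s; P_out = τω = 335 × 117.9 = 39497 W
P_in = V·I = 180 × 242 = 43560 W
η = P_out / P_in = 39497 / 43560 = 0.907 = 90.7%

90.7 %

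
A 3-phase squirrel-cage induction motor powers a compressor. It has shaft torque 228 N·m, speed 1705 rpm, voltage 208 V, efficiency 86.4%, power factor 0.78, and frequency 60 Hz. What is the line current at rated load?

ω = 2π×1705/60 = 178.5 rad/s; P_out = τω = 228 × 178.5 = 40698 W
P_in = P_out / η = 40698 / 0.864 = 47104 W
I_L = P_in / (√3·V_L·cosφ) = 47104 / (1.732 × 208 × 0.78) = 168 A

168 A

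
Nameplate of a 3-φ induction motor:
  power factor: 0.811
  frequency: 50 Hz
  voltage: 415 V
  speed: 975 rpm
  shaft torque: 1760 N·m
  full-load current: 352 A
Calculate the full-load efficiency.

ω = 2π × 975/60 = 102.1 rad/s; P_out = τω = 1760 × 102.1 = 179696 W
P_in = √3·V_L·I_L·cosφ = 1.732 × 415 × 352 × 0.811 = 205192 W
η = P_out / P_in = 179696 / 205192 = 0.876 = 87.6%

87.6 %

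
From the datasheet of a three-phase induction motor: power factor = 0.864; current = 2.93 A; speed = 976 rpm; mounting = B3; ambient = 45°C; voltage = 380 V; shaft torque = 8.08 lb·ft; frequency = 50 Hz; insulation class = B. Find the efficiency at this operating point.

τ = 8.08 lb·ft × 1.356 = 10.96 N·m
ω = 2π × 976/60 = 102.2 rad/s; P_out = τω = 10.96 × 102.2 = 1120 W
P_in = √3·V_L·I_L·cosφ = 1.732 × 380 × 2.93 × 0.864 = 1666 W
η = P_out / P_in = 1120 / 1666 = 0.672 = 67.2%

67.2 %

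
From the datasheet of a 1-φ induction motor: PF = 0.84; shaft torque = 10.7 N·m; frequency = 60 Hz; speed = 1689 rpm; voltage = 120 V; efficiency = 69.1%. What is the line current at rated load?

27.2 A

ω = 2π×1689/60 = 176.9 rad/s; P_out = τω = 10.7 × 176.9 = 1893 W
P_in = P_out / η = 1893 / 0.691 = 2740 W
I = P_in / (V·cosφ) = 2740 / (120 × 0.84) = 27.2 A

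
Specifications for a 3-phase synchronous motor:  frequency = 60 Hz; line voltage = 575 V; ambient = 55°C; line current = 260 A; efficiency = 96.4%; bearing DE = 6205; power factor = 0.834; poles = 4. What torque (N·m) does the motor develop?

1100 N·m

P_in = √3·V·I·cosφ = 1.732 × 575 × 260 × 0.834 = 215951 W
P_out = η·P_in = 0.964 × 215951 = 208177 W
n = n_s = 120×60/4 = 1800 rpm (synchronous)
ω = 2π×1800/60 = 188.5 rad/s
τ = P_out/ω = 208177/188.5 = 1100 N·m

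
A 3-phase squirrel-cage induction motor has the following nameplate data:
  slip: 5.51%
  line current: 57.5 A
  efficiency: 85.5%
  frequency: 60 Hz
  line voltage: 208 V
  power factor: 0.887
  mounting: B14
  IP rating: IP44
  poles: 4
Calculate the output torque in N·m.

P_in = √3·V·I·cosφ = 1.732 × 208 × 57.5 × 0.887 = 18374 W
P_out = η·P_in = 0.855 × 18374 = 15710 W
n_s = 120×60/4 = 1800 rpm; n = 1800×(1−0.0551) = 1701 rpm
ω = 2π×1701/60 = 178.1 rad/s
τ = P_out/ω = 15710/178.1 = 88.2 N·m

88.2 N·m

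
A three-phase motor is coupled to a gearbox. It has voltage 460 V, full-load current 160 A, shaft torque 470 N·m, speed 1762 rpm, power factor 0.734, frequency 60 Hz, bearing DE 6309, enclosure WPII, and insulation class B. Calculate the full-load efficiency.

92.7 %

ω = 2π × 1762/60 = 184.5 rad/s; P_out = τω = 470 × 184.5 = 86715 W
P_in = √3·V_L·I_L·cosφ = 1.732 × 460 × 160 × 0.734 = 93567 W
η = P_out / P_in = 86715 / 93567 = 0.927 = 92.7%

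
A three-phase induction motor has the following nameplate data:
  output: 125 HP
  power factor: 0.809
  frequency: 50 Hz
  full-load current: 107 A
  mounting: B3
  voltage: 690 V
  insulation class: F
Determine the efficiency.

P_out = 125 × 746 = 93250 W
P_in = √3·V_L·I_L·cosφ = 1.732 × 690 × 107 × 0.809 = 103450 W
η = P_out / P_in = 93250 / 103450 = 0.901 = 90.1%

90.1 %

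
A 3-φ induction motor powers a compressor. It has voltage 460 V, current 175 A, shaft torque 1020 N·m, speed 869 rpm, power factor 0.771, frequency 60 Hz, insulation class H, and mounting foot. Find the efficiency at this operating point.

86.3 %

ω = 2π × 869/60 = 91 rad/s; P_out = τω = 1020 × 91 = 92820 W
P_in = √3·V_L·I_L·cosφ = 1.732 × 460 × 175 × 0.771 = 107497 W
η = P_out / P_in = 92820 / 107497 = 0.863 = 86.3%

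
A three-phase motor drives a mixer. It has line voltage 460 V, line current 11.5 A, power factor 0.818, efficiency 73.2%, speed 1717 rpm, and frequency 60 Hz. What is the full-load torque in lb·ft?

P_in = √3·V·I·cosφ = 1.732 × 460 × 11.5 × 0.818 = 7495 W
P_out = η·P_in = 0.732 × 7495 = 5486 W
n = 1717 rpm
ω = 2π×1717/60 = 179.8 rad/s
τ = P_out/ω = 5486/179.8 = 30.51 N·m
In lb·ft: 30.51/1.356 = 22.5 lb·ft

22.5 lb·ft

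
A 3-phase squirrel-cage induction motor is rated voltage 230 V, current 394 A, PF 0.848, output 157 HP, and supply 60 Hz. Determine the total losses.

P_in = √3·V·I·cosφ = 1.732×230×394×0.848 = 133097 W
P_out = 157×746 = 117122 W
Losses = P_in − P_out = 133097 − 117122 = 15975 W

16000 W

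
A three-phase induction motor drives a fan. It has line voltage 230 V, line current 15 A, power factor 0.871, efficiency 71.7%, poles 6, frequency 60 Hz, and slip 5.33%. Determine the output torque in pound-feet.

P_in = √3·V·I·cosφ = 1.732 × 230 × 15 × 0.871 = 5205 W
P_out = η·P_in = 0.717 × 5205 = 3732 W
n_s = 120×60/6 = 1200 rpm; n = 1200×(1−0.0533) = 1136 rpm
ω = 2π×1136/60 = 119 rad/s
τ = P_out/ω = 3732/119 = 31.36 N·m
In lb·ft: 31.36/1.356 = 23.1 lb·ft

23.1 lb·ft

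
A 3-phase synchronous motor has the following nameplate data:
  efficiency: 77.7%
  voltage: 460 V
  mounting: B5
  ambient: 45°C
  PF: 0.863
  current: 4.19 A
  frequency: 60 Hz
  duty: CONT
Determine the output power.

2.24 kW

P_in = √3·V·I·cosφ = 1.732 × 460 × 4.19 × 0.863 = 2881 W
P_out = η·P_in = 0.777 × 2881 = 2239 W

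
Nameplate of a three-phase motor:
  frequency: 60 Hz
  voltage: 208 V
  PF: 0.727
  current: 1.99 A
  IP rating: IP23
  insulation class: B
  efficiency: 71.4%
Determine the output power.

P_in = √3·V·I·cosφ = 1.732 × 208 × 1.99 × 0.727 = 521 W
P_out = η·P_in = 0.714 × 521 = 372 W

0.372 kW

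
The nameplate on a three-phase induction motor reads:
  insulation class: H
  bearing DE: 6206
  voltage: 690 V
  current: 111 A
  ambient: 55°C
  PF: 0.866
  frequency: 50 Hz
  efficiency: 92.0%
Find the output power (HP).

142 HP

P_in = √3·V·I·cosφ = 1.732 × 690 × 111 × 0.866 = 114878 W
P_out = η·P_in = 0.92 × 114878 = 105688 W
= 105688/746 = 142 HP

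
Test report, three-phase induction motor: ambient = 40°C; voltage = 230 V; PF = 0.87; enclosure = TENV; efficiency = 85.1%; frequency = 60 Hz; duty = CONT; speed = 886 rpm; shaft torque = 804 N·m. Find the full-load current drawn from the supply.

ω = 2π×886/60 = 92.78 rad/s; P_out = τω = 804 × 92.78 = 74595 W
P_in = P_out / η = 74595 / 0.851 = 87656 W
I_L = P_in / (√3·V_L·cosφ) = 87656 / (1.732 × 230 × 0.87) = 253 A

253 A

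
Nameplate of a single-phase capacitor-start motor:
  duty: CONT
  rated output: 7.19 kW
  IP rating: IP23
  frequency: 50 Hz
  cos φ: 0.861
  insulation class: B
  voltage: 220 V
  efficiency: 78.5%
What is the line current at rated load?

P_out = 7.19 kW = 7190 W
P_in = P_out / η = 7190 / 0.785 = 9159 W
I = P_in / (V·cosφ) = 9159 / (220 × 0.861) = 48.4 A

48.4 A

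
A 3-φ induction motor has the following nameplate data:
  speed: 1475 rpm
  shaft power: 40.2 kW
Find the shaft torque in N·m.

ω = 2π × 1475/60 = 154.5 rad/s
τ = P/ω = 40200/154.5 = 260 N·m

260 N·m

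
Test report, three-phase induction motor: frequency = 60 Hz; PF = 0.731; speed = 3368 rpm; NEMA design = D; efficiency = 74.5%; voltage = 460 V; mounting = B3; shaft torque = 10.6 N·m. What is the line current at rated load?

ω = 2π×3368/60 = 352.7 rad/s; P_out = τω = 10.6 × 352.7 = 3739 W
P_in = P_out / η = 3739 / 0.745 = 5019 W
I_L = P_in / (√3·V_L·cosφ) = 5019 / (1.732 × 460 × 0.731) = 8.62 A

8.62 A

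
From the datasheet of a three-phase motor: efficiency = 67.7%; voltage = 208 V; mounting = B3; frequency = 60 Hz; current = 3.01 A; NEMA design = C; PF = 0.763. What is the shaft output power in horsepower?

P_in = √3·V·I·cosφ = 1.732 × 208 × 3.01 × 0.763 = 827 W
P_out = η·P_in = 0.677 × 827 = 560 W
= 560/746 = 0.751 HP

0.751 HP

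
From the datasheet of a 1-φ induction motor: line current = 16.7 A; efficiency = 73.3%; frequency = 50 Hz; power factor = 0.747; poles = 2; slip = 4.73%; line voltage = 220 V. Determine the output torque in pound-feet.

P_in = V·I·cosφ = 220 × 16.7 × 0.747 = 2744 W
P_out = η·P_in = 0.733 × 2744 = 2011 W
n_s = 120×50/2 = 3000 rpm; n = 3000×(1−0.0473) = 2858 rpm
ω = 2π×2858/60 = 299.3 rad/s
τ = P_out/ω = 2011/299.3 = 6.719 N·m
In lb·ft: 6.719/1.356 = 4.96 lb·ft

4.96 lb·ft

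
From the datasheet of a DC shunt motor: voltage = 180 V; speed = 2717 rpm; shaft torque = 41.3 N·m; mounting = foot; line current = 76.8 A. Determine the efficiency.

85.0 %

ω = 2π × 2717/60 = 284.5 rad/s; P_out = τω = 41.3 × 284.5 = 11750 W
P_in = V·I = 180 × 76.8 = 13824 W
η = P_out / P_in = 11750 / 13824 = 0.850 = 85.0%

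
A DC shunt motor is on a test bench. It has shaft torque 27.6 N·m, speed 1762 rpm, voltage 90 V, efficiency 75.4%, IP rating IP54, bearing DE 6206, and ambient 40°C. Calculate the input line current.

ω = 2π×1762/60 = 184.5 rad/s; P_out = τω = 27.6 × 184.5 = 5092 W
P_in = P_out / η = 5092 / 0.754 = 6753 W
I = P_in / V = 6753 / 90 = 75 A

75 A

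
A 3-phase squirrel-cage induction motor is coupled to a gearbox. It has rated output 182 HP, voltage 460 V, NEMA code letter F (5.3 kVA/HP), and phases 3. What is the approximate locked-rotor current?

1210 A

S_LR = 5.3 × 182 = 964.6 kVA
I_LR = S_LR/(√3·V_L) = 964600/(1.732×460) = 1210 A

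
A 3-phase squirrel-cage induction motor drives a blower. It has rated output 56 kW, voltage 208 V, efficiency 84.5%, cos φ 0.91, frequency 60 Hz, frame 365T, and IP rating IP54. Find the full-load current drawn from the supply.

P_out = 56 kW = 56000 W
P_in = P_out / η = 56000 / 0.845 = 66272 W
I_L = P_in / (√3·V_L·cosφ) = 66272 / (1.732 × 208 × 0.91) = 202 A

202 A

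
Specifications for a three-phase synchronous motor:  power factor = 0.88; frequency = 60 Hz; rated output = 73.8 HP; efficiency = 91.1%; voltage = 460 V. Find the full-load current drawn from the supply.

P_out = 73.8 × 746 = 55055 W
P_in = P_out / η = 55055 / 0.911 = 60434 W
I_L = P_in / (√3·V_L·cosφ) = 60434 / (1.732 × 460 × 0.88) = 86.2 A

86.2 A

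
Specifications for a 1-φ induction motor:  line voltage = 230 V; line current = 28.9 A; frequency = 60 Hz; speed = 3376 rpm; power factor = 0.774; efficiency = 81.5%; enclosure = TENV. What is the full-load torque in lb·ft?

P_in = V·I·cosφ = 230 × 28.9 × 0.774 = 5145 W
P_out = η·P_in = 0.815 × 5145 = 4193 W
n = 3376 rpm
ω = 2π×3376/60 = 353.5 rad/s
τ = P_out/ω = 4193/353.5 = 11.86 N·m
In lb·ft: 11.86/1.356 = 8.75 lb·ft

8.75 lb·ft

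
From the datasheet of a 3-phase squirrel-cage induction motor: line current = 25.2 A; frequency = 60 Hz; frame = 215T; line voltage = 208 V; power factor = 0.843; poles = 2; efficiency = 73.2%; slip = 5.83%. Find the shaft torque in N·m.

15.8 N·m

P_in = √3·V·I·cosφ = 1.732 × 208 × 25.2 × 0.843 = 7653 W
P_out = η·P_in = 0.732 × 7653 = 5602 W
n_s = 120×60/2 = 3600 rpm; n = 3600×(1−0.0583) = 3390 rpm
ω = 2π×3390/60 = 355 rad/s
τ = P_out/ω = 5602/355 = 15.8 N·m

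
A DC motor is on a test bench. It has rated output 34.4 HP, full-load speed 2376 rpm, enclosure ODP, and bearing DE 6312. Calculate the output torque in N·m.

103 N·m

P_out = 34.4 × 746 = 25662 W
ω = 2π × 2376/60 = 248.8 rad/s
τ = P_out/ω = 25662/248.8 = 103 N·m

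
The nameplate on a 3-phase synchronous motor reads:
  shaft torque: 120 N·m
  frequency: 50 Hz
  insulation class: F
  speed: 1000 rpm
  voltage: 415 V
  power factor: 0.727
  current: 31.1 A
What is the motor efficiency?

77.3 %

ω = 2π × 1000/60 = 104.7 rad/s; P_out = τω = 120 × 104.7 = 12564 W
P_in = √3·V_L·I_L·cosφ = 1.732 × 415 × 31.1 × 0.727 = 16251 W
η = P_out / P_in = 12564 / 16251 = 0.773 = 77.3%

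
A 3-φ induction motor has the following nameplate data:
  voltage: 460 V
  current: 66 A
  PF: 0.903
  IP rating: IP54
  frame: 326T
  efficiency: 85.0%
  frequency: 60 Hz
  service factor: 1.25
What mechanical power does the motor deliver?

P_in = √3·V·I·cosφ = 1.732 × 460 × 66 × 0.903 = 47483 W
P_out = η·P_in = 0.85 × 47483 = 40361 W

40.4 kW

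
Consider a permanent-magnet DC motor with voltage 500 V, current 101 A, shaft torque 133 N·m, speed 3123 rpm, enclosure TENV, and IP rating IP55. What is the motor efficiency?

86.1 %

ω = 2π × 3123/60 = 327 rad/s; P_out = τω = 133 × 327 = 43491 W
P_in = V·I = 500 × 101 = 50500 W
η = P_out / P_in = 43491 / 50500 = 0.861 = 86.1%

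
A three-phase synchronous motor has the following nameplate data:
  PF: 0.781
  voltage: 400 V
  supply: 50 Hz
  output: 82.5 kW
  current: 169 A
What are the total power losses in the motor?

P_in = √3·V·I·cosφ = 1.732×400×169×0.781 = 91442 W
P_out = 82500 W
Losses = P_in − P_out = 91442 − 82500 = 8942 W

8.94 kW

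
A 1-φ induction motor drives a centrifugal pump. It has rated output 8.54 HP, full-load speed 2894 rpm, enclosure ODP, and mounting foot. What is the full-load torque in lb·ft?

P_out = 8.54 × 746 = 6371 W
ω = 2π × 2894/60 = 303.1 rad/s
τ = P_out/ω = 6371/303.1 = 21.02 N·m
In lb·ft: 21.02/1.356 = 15.5 lb·ft

15.5 lb·ft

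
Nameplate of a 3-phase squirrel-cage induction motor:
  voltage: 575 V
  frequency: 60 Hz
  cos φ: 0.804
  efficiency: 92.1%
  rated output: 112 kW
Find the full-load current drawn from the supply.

152 A

P_out = 112 kW = 112000 W
P_in = P_out / η = 112000 / 0.921 = 121607 W
I_L = P_in / (√3·V_L·cosφ) = 121607 / (1.732 × 575 × 0.804) = 152 A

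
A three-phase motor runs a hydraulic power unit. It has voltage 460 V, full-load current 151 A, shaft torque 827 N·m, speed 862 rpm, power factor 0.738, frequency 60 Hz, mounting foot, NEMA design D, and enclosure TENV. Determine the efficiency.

ω = 2π × 862/60 = 90.27 rad/s; P_out = τω = 827 × 90.27 = 74653 W
P_in = √3·V_L·I_L·cosφ = 1.732 × 460 × 151 × 0.738 = 88785 W
η = P_out / P_in = 74653 / 88785 = 0.841 = 84.1%

84.1 %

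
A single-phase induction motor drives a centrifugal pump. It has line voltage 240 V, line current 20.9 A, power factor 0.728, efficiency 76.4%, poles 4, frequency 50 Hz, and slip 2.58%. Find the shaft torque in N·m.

18.2 N·m

P_in = V·I·cosφ = 240 × 20.9 × 0.728 = 3652 W
P_out = η·P_in = 0.764 × 3652 = 2790 W
n_s = 120×50/4 = 1500 rpm; n = 1500×(1−0.0258) = 1461 rpm
ω = 2π×1461/60 = 153 rad/s
τ = P_out/ω = 2790/153 = 18.2 N·m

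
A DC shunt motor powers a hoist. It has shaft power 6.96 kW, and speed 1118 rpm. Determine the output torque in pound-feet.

ω = 2π × 1118/60 = 117.1 rad/s
τ = P/ω = 6960/117.1 = 59.44 N·m
In lb·ft: 59.44/1.356 = 43.8 lb·ft

43.8 lb·ft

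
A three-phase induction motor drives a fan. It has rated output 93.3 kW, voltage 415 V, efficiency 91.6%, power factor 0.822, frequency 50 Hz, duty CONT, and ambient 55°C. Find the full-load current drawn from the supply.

P_out = 93.3 kW = 93300 W
P_in = P_out / η = 93300 / 0.916 = 101856 W
I_L = P_in / (√3·V_L·cosφ) = 101856 / (1.732 × 415 × 0.822) = 172 A

172 A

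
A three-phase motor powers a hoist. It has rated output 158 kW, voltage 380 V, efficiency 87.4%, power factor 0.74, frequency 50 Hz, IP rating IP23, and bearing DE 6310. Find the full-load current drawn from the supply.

P_out = 158 kW = 158000 W
P_in = P_out / η = 158000 / 0.874 = 180778 W
I_L = P_in / (√3·V_L·cosφ) = 180778 / (1.732 × 380 × 0.74) = 371 A

371 A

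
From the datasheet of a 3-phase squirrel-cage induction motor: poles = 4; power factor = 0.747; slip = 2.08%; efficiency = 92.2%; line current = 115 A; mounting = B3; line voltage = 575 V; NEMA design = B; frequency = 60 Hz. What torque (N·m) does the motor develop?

427 N·m

P_in = √3·V·I·cosφ = 1.732 × 575 × 115 × 0.747 = 85553 W
P_out = η·P_in = 0.922 × 85553 = 78880 W
n_s = 120×60/4 = 1800 rpm; n = 1800×(1−0.0208) = 1763 rpm
ω = 2π×1763/60 = 184.6 rad/s
τ = P_out/ω = 78880/184.6 = 427 N·m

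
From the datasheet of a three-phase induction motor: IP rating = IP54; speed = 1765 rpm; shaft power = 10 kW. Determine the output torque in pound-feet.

39.9 lb·ft

ω = 2π × 1765/60 = 184.8 rad/s
τ = P/ω = 10000/184.8 = 54.11 N·m
In lb·ft: 54.11/1.356 = 39.9 lb·ft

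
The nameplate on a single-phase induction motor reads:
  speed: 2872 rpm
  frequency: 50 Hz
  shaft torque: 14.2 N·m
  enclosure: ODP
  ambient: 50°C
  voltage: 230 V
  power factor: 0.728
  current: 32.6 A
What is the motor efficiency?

ω = 2π × 2872/60 = 300.8 rad/s; P_out = τω = 14.2 × 300.8 = 4271 W
P_in = V·I·cosφ = 230 × 32.6 × 0.728 = 5459 W
η = P_out / P_in = 4271 / 5459 = 0.782 = 78.2%

78.2 %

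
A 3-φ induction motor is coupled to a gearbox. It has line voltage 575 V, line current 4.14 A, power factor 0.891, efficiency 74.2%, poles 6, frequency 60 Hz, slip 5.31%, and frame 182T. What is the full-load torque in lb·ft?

P_in = √3·V·I·cosφ = 1.732 × 575 × 4.14 × 0.891 = 3674 W
P_out = η·P_in = 0.742 × 3674 = 2726 W
n_s = 120×60/6 = 1200 rpm; n = 1200×(1−0.0531) = 1136 rpm
ω = 2π×1136/60 = 119 rad/s
τ = P_out/ω = 2726/119 = 22.91 N·m
In lb·ft: 22.91/1.356 = 16.9 lb·ft

16.9 lb·ft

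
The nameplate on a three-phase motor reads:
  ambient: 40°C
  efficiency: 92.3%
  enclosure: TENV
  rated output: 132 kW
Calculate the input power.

P_out = 132000 W
P_in = P_out/η = 132000/0.923 = 143012 W = 143 kW

143 kW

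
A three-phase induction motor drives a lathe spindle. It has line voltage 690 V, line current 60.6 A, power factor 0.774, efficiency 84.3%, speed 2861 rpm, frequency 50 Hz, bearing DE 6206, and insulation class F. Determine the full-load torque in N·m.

158 N·m

P_in = √3·V·I·cosφ = 1.732 × 690 × 60.6 × 0.774 = 56055 W
P_out = η·P_in = 0.843 × 56055 = 47254 W
n = 2861 rpm
ω = 2π×2861/60 = 299.6 rad/s
τ = P_out/ω = 47254/299.6 = 158 N·m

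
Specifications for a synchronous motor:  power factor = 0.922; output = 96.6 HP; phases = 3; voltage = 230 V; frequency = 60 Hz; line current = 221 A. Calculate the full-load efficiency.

P_out = 96.6 × 746 = 72064 W
P_in = √3·V_L·I_L·cosφ = 1.732 × 230 × 221 × 0.922 = 81171 W
η = P_out / P_in = 72064 / 81171 = 0.888 = 88.8%

88.8 %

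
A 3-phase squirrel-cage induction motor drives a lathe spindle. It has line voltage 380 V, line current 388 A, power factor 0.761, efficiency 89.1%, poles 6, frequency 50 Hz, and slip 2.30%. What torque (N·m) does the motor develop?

P_in = √3·V·I·cosφ = 1.732 × 380 × 388 × 0.761 = 194334 W
P_out = η·P_in = 0.891 × 194334 = 173152 W
n_s = 120×50/6 = 1000 rpm; n = 1000×(1−0.023) = 977 rpm
ω = 2π×977/60 = 102.3 rad/s
τ = P_out/ω = 173152/102.3 = 1690 N·m

1690 N·m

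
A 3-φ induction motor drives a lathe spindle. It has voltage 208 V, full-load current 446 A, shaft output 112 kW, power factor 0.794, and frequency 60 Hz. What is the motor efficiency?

87.8 %

P_out = 112 kW = 112000 W
P_in = √3·V_L·I_L·cosφ = 1.732 × 208 × 446 × 0.794 = 127575 W
η = P_out / P_in = 112000 / 127575 = 0.878 = 87.8%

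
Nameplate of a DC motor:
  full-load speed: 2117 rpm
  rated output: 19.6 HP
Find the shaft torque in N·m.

P_out = 19.6 × 746 = 14622 W
ω = 2π × 2117/60 = 221.7 rad/s
τ = P_out/ω = 14622/221.7 = 66 N·m

66 N·m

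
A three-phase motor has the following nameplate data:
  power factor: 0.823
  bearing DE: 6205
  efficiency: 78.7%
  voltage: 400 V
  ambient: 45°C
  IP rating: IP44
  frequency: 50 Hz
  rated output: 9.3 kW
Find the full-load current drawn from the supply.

20.7 A

P_out = 9.3 kW = 9300 W
P_in = P_out / η = 9300 / 0.787 = 11817 W
I_L = P_in / (√3·V_L·cosφ) = 11817 / (1.732 × 400 × 0.823) = 20.7 A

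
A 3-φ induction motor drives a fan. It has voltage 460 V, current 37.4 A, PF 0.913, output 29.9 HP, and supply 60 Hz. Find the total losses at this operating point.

P_in = √3·V·I·cosφ = 1.732×460×37.4×0.913 = 27205 W
P_out = 29.9×746 = 22305 W
Losses = P_in − P_out = 27205 − 22305 = 4900 W

4900 W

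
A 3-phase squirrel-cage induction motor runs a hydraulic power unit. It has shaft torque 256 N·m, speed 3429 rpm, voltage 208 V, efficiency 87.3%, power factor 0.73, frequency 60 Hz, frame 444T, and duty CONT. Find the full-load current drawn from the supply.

ω = 2π×3429/60 = 359.1 rad/s; P_out = τω = 256 × 359.1 = 91930 W
P_in = P_out / η = 91930 / 0.873 = 105304 W
I_L = P_in / (√3·V_L·cosφ) = 105304 / (1.732 × 208 × 0.73) = 400 A

400 A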